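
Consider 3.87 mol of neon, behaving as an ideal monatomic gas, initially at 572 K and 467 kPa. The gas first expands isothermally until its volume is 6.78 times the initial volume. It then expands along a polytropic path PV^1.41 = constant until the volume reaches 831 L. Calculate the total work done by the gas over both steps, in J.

V₁ = nRT₁/P₁ = 3.87×8.314×572/467 = 39.4 L.
Step 1 — Isothermal: T stays 572 K; PV = const ⇒ V₂ = 267 L, P₂ = 68.9 kPa.
ΔU = 0 (ideal gas, T constant).
W = nRT ln(V₂/V₁) = 3.87×8.314×572×ln(6.78) = 35200 J.
Q = ΔU + W = 35200 J.
State after step 1: P = 68.9 kPa, V = 267 L, T = 572 K.
Step 2 — Polytropic n=1.41: T₂ = T₁(V₁/V₂)^(n−1) = 572×(0.322)^0.41 = 359 K; P₂ = P₁(V₁/V₂)^n = 13.9 kPa.
W = (P₁V₁−P₂V₂)/(n−1) = (68.9×267−13.9×831)/0.41 = 16700 J.
ΔU = nCvΔT = 3.87×12.5×(359−572) = -10300 J.
Q = ΔU + W = 6430 J.
Net over both steps: W = 51900 J, Q = 41700 J, ΔU = -10300 J.

51900 J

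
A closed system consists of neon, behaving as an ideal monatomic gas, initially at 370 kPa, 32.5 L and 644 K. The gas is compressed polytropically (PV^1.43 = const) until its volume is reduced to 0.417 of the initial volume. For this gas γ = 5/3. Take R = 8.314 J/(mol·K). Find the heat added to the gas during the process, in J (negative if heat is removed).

-4530 J

n = P₁V₁/(RT₁) = 370×32.5/(8.314×644) = 2.25 mol.
Polytropic n=1.43: T₂ = T₁(V₁/V₂)^(n−1) = 644×(2.40)^0.43 = 938 K; P₂ = P₁(V₁/V₂)^n = 1290 kPa.
W = (P₁V₁−P₂V₂)/(n−1) = (370×32.5−1290×13.6)/0.43 = -12800 J.
ΔU = nCvΔT = 2.25×12.5×(938−644) = 8240 J.
Q = ΔU + W = -4530 J.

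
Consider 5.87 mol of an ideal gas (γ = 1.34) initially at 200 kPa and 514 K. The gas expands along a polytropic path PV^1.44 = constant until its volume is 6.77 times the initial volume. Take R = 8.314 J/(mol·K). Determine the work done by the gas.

V₁ = nRT₁/P₁ = 5.87×8.314×514/200 = 125 L.
Polytropic n=1.44: T₂ = T₁(V₁/V₂)^(n−1) = 514×(0.148)^0.44 = 222 K; P₂ = P₁(V₁/V₂)^n = 12.7 kPa.
W = (P₁V₁−P₂V₂)/(n−1) = (200×125−12.7×849)/0.44 = 32400 J.

32400 J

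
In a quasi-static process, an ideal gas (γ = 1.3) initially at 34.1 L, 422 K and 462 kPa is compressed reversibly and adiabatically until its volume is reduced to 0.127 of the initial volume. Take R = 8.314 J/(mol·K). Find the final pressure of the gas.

6760 kPa

Adiabatic: TV^(γ−1) = const ⇒ T₂ = 422×(7.87)^0.300 = 784 K; PV^γ = const ⇒ P₂ = 6760 kPa.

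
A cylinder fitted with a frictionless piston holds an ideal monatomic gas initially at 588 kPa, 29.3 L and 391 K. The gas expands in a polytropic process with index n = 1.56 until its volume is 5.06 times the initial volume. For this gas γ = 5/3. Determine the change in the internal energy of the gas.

-15400 J

n = P₁V₁/(RT₁) = 588×29.3/(8.314×391) = 5.30 mol.
Polytropic n=1.56: T₂ = T₁(V₁/V₂)^(n−1) = 391×(0.198)^0.56 = 158 K; P₂ = P₁(V₁/V₂)^n = 46.9 kPa.
For an ideal gas ΔU = nCvΔT with Cv = (3/2)R = 12.5 J/(mol·K).
ΔU = 5.30×12.5×(158−391) = -15400 J.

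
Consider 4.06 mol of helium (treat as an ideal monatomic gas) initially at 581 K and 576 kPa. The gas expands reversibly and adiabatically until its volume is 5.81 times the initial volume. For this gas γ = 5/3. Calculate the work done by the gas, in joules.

20300 J

V₁ = nRT₁/P₁ = 4.06×8.314×581/576 = 34.0 L.
Adiabatic: TV^(γ−1) = const ⇒ T₂ = 581×(0.172)^0.667 = 180 K; PV^γ = const ⇒ P₂ = 30.7 kPa.
ΔU = nCvΔT = 4.06×12.5×(180−581) = -20300 J.
Q = 0 for an adiabatic process, so W = −ΔU = 20300 J.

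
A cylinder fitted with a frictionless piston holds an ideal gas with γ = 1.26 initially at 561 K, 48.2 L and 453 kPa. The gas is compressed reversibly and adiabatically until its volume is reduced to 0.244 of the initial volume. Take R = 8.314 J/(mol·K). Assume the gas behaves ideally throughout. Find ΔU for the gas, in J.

37200 J

n = P₁V₁/(RT₁) = 453×48.2/(8.314×561) = 4.68 mol.
Adiabatic: TV^(γ−1) = const ⇒ T₂ = 561×(4.10)^0.260 = 810 K; PV^γ = const ⇒ P₂ = 2680 kPa.
For an ideal gas ΔU = nCvΔT with Cv = R/(γ−1) = 32.0 J/(mol·K).
ΔU = 4.68×32.0×(810−561) = 37200 J.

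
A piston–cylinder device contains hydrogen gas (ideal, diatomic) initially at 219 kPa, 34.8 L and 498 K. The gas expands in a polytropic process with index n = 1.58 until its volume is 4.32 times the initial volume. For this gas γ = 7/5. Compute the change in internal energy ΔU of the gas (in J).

-10900 J

n = P₁V₁/(RT₁) = 219×34.8/(8.314×498) = 1.84 mol.
Polytropic n=1.58: T₂ = T₁(V₁/V₂)^(n−1) = 498×(0.231)^0.58 = 213 K; P₂ = P₁(V₁/V₂)^n = 21.7 kPa.
For an ideal gas ΔU = nCvΔT with Cv = (5/2)R = 20.8 J/(mol·K).
ΔU = 1.84×20.8×(213−498) = -10900 J.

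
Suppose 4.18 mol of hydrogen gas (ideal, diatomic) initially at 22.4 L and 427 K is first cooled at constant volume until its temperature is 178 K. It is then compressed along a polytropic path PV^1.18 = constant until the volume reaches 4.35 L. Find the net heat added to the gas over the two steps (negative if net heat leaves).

P₁ = nRT₁/V₁ = 4.18×8.314×427/22.4 = 662 kPa.
Step 1 — Isochoric: V stays 22.4 L; P/T = const ⇒ T₂ = 178 K, P₂ = 276 kPa.
W = 0 (no volume change).
ΔU = nCvΔT = 4.18×20.8×(178−427) = -21600 J.
Q = ΔU = -21600 J.
State after step 1: P = 276 kPa, V = 22.4 L, T = 178 K.
Step 2 — Polytropic n=1.18: T₂ = T₁(V₁/V₂)^(n−1) = 178×(5.15)^0.18 = 239 K; P₂ = P₁(V₁/V₂)^n = 1910 kPa.
W = (P₁V₁−P₂V₂)/(n−1) = (276×22.4−1910×4.35)/0.18 = -11800 J.
ΔU = nCvΔT = 4.18×20.8×(239−178) = 5310 J.
Q = ΔU + W = -6490 J.
Net over both steps: W = -11800 J, Q = -28100 J, ΔU = -16300 J.

-28100 J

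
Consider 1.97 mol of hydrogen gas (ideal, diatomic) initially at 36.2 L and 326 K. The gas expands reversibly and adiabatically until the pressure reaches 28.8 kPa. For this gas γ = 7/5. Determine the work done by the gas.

4980 J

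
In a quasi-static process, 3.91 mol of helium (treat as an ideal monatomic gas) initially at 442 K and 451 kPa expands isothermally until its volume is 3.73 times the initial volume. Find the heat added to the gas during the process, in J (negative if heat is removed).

V₁ = nRT₁/P₁ = 3.91×8.314×442/451 = 31.9 L.
Isothermal: T stays 442 K; PV = const ⇒ V₂ = 119 L, P₂ = 121 kPa.
ΔU = 0 (ideal gas, T constant).
W = nRT ln(V₂/V₁) = 3.91×8.314×442×ln(3.73) = 18900 J.
Q = ΔU + W = 18900 J.

18900 J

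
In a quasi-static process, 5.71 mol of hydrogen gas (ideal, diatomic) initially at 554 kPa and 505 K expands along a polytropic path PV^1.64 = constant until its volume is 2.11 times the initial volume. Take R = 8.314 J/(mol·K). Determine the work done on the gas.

-14200 J

V₁ = nRT₁/P₁ = 5.71×8.314×505/554 = 43.3 L.
Polytropic n=1.64: T₂ = T₁(V₁/V₂)^(n−1) = 505×(0.474)^0.64 = 313 K; P₂ = P₁(V₁/V₂)^n = 163 kPa.
W = (P₁V₁−P₂V₂)/(n−1) = (554×43.3−163×91.3)/0.64 = 14200 J.
Work done on the gas = −W_by = -14200 J.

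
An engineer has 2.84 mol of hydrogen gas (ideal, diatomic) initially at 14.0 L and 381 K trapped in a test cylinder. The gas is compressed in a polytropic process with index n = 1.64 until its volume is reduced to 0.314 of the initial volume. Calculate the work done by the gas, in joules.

-15400 J

P₁ = nRT₁/V₁ = 2.84×8.314×381/14.0 = 643 kPa.
Polytropic n=1.64: T₂ = T₁(V₁/V₂)^(n−1) = 381×(3.18)^0.64 = 800 K; P₂ = P₁(V₁/V₂)^n = 4290 kPa.
W = (P₁V₁−P₂V₂)/(n−1) = (643×14.0−4290×4.40)/0.64 = -15400 J.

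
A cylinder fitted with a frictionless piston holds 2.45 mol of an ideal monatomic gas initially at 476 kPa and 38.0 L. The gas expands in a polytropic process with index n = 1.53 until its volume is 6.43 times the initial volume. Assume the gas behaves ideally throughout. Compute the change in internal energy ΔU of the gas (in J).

T₁ = P₁V₁/(nR) = 476×38.0/(2.45×8.314) = 888 K.
Polytropic n=1.53: T₂ = T₁(V₁/V₂)^(n−1) = 888×(0.156)^0.53 = 331 K; P₂ = P₁(V₁/V₂)^n = 27.6 kPa.
For an ideal gas ΔU = nCvΔT with Cv = (3/2)R = 12.5 J/(mol·K).
ΔU = 2.45×12.5×(331−888) = -17000 J.

-17000 J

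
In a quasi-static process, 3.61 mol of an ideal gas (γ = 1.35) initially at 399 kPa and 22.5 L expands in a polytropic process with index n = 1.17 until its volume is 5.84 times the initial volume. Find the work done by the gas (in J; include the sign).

13700 J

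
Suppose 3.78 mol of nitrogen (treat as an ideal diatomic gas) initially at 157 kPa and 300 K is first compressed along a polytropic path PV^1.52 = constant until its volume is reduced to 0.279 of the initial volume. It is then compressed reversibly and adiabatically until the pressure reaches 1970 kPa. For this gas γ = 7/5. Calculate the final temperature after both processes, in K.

689 K

V₁ = nRT₁/P₁ = 3.78×8.314×300/157 = 60.1 L.
Step 1 — Polytropic n=1.52: T₂ = T₁(V₁/V₂)^(n−1) = 300×(3.58)^0.52 = 583 K; P₂ = P₁(V₁/V₂)^n = 1090 kPa.
W = (P₁V₁−P₂V₂)/(n−1) = (157×60.1−1090×16.8)/0.52 = -17100 J.
ΔU = nCvΔT = 3.78×20.8×(583−300) = 22200 J.
Q = ΔU + W = 5120 J.
State after step 1: P = 1090 kPa, V = 16.8 L, T = 583 K.
Step 2 — Adiabatic: T₂/T₁ = (P₂/P₁)^((γ−1)/γ) ⇒ T₂ = 583×(1.80)^0.286 = 689 K; V₂ = 11.0 L.
ΔU = nCvΔT = 3.78×20.8×(689−583) = 8390 J.
Q = 0 for an adiabatic process, so W = −ΔU = -8390 J.
Net over both steps: W = -25500 J, Q = 5120 J, ΔU = 30600 J.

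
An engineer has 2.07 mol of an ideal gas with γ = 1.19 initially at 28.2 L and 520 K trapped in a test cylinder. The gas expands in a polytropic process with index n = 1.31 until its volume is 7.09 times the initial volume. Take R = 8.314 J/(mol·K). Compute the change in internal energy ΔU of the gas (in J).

P₁ = nRT₁/V₁ = 2.07×8.314×520/28.2 = 317 kPa.
Polytropic n=1.31: T₂ = T₁(V₁/V₂)^(n−1) = 520×(0.141)^0.31 = 283 K; P₂ = P₁(V₁/V₂)^n = 24.4 kPa.
For an ideal gas ΔU = nCvΔT with Cv = R/(γ−1) = 43.8 J/(mol·K).
ΔU = 2.07×43.8×(283−520) = -21400 J.

-21400 J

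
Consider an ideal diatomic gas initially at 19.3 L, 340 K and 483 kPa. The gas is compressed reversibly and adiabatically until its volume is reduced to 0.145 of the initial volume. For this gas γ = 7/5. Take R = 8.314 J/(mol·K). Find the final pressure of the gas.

Adiabatic: TV^(γ−1) = const ⇒ T₂ = 340×(6.90)^0.400 = 736 K; PV^γ = const ⇒ P₂ = 7210 kPa.

7210 kPa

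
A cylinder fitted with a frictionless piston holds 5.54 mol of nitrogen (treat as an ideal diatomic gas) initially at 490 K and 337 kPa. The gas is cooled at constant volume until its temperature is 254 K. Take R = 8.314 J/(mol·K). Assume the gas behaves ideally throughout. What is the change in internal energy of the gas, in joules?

-27200 J

V₁ = nRT₁/P₁ = 5.54×8.314×490/337 = 67.0 L.
Isochoric: V stays 67.0 L; P/T = const ⇒ T₂ = 254 K, P₂ = 175 kPa.
For an ideal gas ΔU = nCvΔT with Cv = (5/2)R = 20.8 J/(mol·K).
ΔU = 5.54×20.8×(254−490) = -27200 J.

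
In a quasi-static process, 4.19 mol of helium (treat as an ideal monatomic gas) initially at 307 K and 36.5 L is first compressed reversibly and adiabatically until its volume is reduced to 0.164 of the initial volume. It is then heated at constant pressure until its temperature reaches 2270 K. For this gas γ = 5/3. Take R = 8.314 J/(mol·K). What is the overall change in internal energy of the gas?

103000 J

P₁ = nRT₁/V₁ = 4.19×8.314×307/36.5 = 293 kPa.
Step 1 — Adiabatic: TV^(γ−1) = const ⇒ T₂ = 307×(6.10)^0.667 = 1020 K; PV^γ = const ⇒ P₂ = 5960 kPa.
ΔU = nCvΔT = 4.19×12.5×(1020−307) = 37500 J.
Q = 0 for an adiabatic process, so W = −ΔU = -37500 J.
State after step 1: P = 5960 kPa, V = 5.99 L, T = 1020 K.
Step 2 — Isobaric: P stays 5960 kPa; V/T = const ⇒ T₂ = 2270 K, V₂ = 13.3 L.
W = PΔV = 5960×(13.3−5.99) kPa·L = 43400 J.
ΔU = nCvΔT = 4.19×12.5×(2270−1020) = 65100 J.
Q = ΔU + W = nCpΔT = 108000 J.
Net over both steps: W = 5880 J, Q = 108000 J, ΔU = 103000 J.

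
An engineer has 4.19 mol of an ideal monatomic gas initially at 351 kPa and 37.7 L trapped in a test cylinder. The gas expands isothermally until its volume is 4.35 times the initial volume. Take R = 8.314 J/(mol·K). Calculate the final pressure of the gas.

80.7 kPa

T₁ = P₁V₁/(nR) = 351×37.7/(4.19×8.314) = 380 K.
Isothermal: T stays 380 K; PV = const ⇒ V₂ = 164 L, P₂ = 80.7 kPa.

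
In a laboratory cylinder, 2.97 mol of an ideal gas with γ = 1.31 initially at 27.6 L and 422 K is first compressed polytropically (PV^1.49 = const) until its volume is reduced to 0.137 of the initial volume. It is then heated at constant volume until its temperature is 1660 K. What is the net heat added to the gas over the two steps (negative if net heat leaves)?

P₁ = nRT₁/V₁ = 2.97×8.314×422/27.6 = 378 kPa.
Step 1 — Polytropic n=1.49: T₂ = T₁(V₁/V₂)^(n−1) = 422×(7.30)^0.49 = 1120 K; P₂ = P₁(V₁/V₂)^n = 7300 kPa.
W = (P₁V₁−P₂V₂)/(n−1) = (378×27.6−7300×3.78)/0.49 = -35100 J.
ΔU = nCvΔT = 2.97×26.8×(1120−422) = 55400 J.
Q = ΔU + W = 20400 J.
State after step 1: P = 7300 kPa, V = 3.78 L, T = 1120 K.
Step 2 — Isochoric: V stays 3.78 L; P/T = const ⇒ T₂ = 1660 K, P₂ = 10800 kPa.
W = 0 (no volume change).
ΔU = nCvΔT = 2.97×26.8×(1660−1120) = 43200 J.
Q = ΔU = 43200 J.
Net over both steps: W = -35100 J, Q = 63600 J, ΔU = 98600 J.

63600 J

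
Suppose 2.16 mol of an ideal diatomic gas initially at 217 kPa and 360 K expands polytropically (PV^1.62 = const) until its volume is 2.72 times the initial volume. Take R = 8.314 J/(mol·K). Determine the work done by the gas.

4820 J

V₁ = nRT₁/P₁ = 2.16×8.314×360/217 = 29.8 L.
Polytropic n=1.62: T₂ = T₁(V₁/V₂)^(n−1) = 360×(0.368)^0.62 = 194 K; P₂ = P₁(V₁/V₂)^n = 42.9 kPa.
W = (P₁V₁−P₂V₂)/(n−1) = (217×29.8−42.9×81.0)/0.62 = 4820 J.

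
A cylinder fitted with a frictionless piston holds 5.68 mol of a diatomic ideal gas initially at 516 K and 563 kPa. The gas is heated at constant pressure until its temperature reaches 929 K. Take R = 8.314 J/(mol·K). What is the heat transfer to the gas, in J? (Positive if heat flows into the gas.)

68300 J

V₁ = nRT₁/P₁ = 5.68×8.314×516/563 = 43.3 L.
Isobaric: P stays 563 kPa; V/T = const ⇒ T₂ = 929 K, V₂ = 77.9 L.
W = PΔV = 563×(77.9−43.3) kPa·L = 19500 J.
ΔU = nCvΔT = 5.68×20.8×(929−516) = 48800 J.
Q = ΔU + W = nCpΔT = 68300 J.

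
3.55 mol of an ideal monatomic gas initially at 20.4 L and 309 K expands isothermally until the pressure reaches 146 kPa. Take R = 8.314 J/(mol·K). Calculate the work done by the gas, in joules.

P₁ = nRT₁/V₁ = 3.55×8.314×309/20.4 = 447 kPa.
Isothermal: T stays 309 K; PV = const ⇒ V₂ = 62.5 L, P₂ = 146 kPa.
W = nRT ln(V₂/V₁) = 3.55×8.314×309×ln(3.06) = 10200 J.

10200 J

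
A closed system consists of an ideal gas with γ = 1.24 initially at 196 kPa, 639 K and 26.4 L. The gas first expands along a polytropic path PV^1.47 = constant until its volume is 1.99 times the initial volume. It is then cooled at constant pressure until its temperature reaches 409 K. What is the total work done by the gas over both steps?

n = P₁V₁/(RT₁) = 196×26.4/(8.314×639) = 0.974 mol.
Step 1 — Polytropic n=1.47: T₂ = T₁(V₁/V₂)^(n−1) = 639×(0.503)^0.47 = 462 K; P₂ = P₁(V₁/V₂)^n = 71.3 kPa.
W = (P₁V₁−P₂V₂)/(n−1) = (196×26.4−71.3×52.5)/0.47 = 3040 J.
ΔU = nCvΔT = 0.974×34.6×(462−639) = -5960 J.
Q = ΔU + W = -2920 J.
State after step 1: P = 71.3 kPa, V = 52.5 L, T = 462 K.
Step 2 — Isobaric: P stays 71.3 kPa; V/T = const ⇒ T₂ = 409 K, V₂ = 46.5 L.
W = PΔV = 71.3×(46.5−52.5) kPa·L = -433 J.
ΔU = nCvΔT = 0.974×34.6×(409−462) = -1800 J.
Q = ΔU + W = nCpΔT = -2240 J.
Net over both steps: W = 2610 J, Q = -5150 J, ΔU = -7760 J.

2610 J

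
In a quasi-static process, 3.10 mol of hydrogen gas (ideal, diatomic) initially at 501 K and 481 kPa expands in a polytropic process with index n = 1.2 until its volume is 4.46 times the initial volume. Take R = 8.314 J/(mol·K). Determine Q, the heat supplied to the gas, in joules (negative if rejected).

8340 J

V₁ = nRT₁/P₁ = 3.10×8.314×501/481 = 26.8 L.
Polytropic n=1.2: T₂ = T₁(V₁/V₂)^(n−1) = 501×(0.224)^0.20 = 372 K; P₂ = P₁(V₁/V₂)^n = 80.0 kPa.
W = (P₁V₁−P₂V₂)/(n−1) = (481×26.8−80.0×120)/0.20 = 16700 J.
ΔU = nCvΔT = 3.10×20.8×(372−501) = -8340 J.
Q = ΔU + W = 8340 J.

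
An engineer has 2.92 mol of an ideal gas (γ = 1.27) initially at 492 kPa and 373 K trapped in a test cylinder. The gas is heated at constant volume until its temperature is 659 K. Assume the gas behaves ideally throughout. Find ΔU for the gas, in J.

25700 J

V₁ = nRT₁/P₁ = 2.92×8.314×373/492 = 18.4 L.
Isochoric: V stays 18.4 L; P/T = const ⇒ T₂ = 659 K, P₂ = 869 kPa.
For an ideal gas ΔU = nCvΔT with Cv = R/(γ−1) = 30.8 J/(mol·K).
ΔU = 2.92×30.8×(659−373) = 25700 J.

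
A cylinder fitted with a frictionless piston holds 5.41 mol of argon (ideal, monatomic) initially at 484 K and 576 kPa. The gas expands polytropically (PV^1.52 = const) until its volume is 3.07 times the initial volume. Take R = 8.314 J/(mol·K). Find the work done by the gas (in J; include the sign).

18500 J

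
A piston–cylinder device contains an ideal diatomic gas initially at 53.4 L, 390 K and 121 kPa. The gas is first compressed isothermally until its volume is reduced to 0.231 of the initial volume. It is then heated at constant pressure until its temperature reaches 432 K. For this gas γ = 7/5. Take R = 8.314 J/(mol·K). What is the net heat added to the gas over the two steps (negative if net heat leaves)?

-7030 J

n = P₁V₁/(RT₁) = 121×53.4/(8.314×390) = 1.99 mol.
Step 1 — Isothermal: T stays 390 K; PV = const ⇒ V₂ = 12.3 L, P₂ = 524 kPa.
ΔU = 0 (ideal gas, T constant).
W = nRT ln(V₂/V₁) = 1.99×8.314×390×ln(0.231) = -9470 J.
Q = ΔU + W = -9470 J.
State after step 1: P = 524 kPa, V = 12.3 L, T = 390 K.
Step 2 — Isobaric: P stays 524 kPa; V/T = const ⇒ T₂ = 432 K, V₂ = 13.7 L.
W = PΔV = 524×(13.7−12.3) kPa·L = 696 J.
ΔU = nCvΔT = 1.99×20.8×(432−390) = 1740 J.
Q = ΔU + W = nCpΔT = 2440 J.
Net over both steps: W = -8770 J, Q = -7030 J, ΔU = 1740 J.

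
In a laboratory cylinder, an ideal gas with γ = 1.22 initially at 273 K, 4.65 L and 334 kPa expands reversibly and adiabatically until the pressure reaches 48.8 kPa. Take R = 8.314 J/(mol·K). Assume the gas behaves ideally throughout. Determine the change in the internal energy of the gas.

-2070 J

n = P₁V₁/(RT₁) = 334×4.65/(8.314×273) = 0.684 mol.
Adiabatic: T₂/T₁ = (P₂/P₁)^((γ−1)/γ) ⇒ T₂ = 273×(0.146)^0.180 = 193 K; V₂ = 22.5 L.
For an ideal gas ΔU = nCvΔT with Cv = R/(γ−1) = 37.8 J/(mol·K).
ΔU = 0.684×37.8×(193−273) = -2070 J.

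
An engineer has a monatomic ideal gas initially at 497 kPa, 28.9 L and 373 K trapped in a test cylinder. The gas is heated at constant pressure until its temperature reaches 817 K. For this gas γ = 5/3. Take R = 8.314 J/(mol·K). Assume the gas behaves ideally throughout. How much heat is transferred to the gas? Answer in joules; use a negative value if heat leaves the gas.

n = P₁V₁/(RT₁) = 497×28.9/(8.314×373) = 4.63 mol.
Isobaric: P stays 497 kPa; V/T = const ⇒ T₂ = 817 K, V₂ = 63.3 L.
W = PΔV = 497×(63.3−28.9) kPa·L = 17100 J.
ΔU = nCvΔT = 4.63×12.5×(817−373) = 25600 J.
Q = ΔU + W = nCpΔT = 42700 J.

42700 J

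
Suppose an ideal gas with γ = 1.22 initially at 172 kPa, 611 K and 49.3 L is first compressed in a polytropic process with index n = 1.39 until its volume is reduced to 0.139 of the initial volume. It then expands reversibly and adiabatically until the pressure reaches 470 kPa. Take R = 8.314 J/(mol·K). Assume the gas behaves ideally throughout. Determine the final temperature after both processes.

n = P₁V₁/(RT₁) = 172×49.3/(8.314×611) = 1.67 mol.
Step 1 — Polytropic n=1.39: T₂ = T₁(V₁/V₂)^(n−1) = 611×(7.19)^0.39 = 1320 K; P₂ = P₁(V₁/V₂)^n = 2670 kPa.
W = (P₁V₁−P₂V₂)/(n−1) = (172×49.3−2670×6.85)/0.39 = -25200 J.
ΔU = nCvΔT = 1.67×37.8×(1320−611) = 44700 J.
Q = ΔU + W = 19500 J.
State after step 1: P = 2670 kPa, V = 6.85 L, T = 1320 K.
Step 2 — Adiabatic: T₂/T₁ = (P₂/P₁)^((γ−1)/γ) ⇒ T₂ = 1320×(0.176)^0.180 = 964 K; V₂ = 28.5 L.
ΔU = nCvΔT = 1.67×37.8×(964−1320) = -22400 J.
Q = 0 for an adiabatic process, so W = −ΔU = 22400 J.
Net over both steps: W = -2810 J, Q = 19500 J, ΔU = 22300 J.

964 K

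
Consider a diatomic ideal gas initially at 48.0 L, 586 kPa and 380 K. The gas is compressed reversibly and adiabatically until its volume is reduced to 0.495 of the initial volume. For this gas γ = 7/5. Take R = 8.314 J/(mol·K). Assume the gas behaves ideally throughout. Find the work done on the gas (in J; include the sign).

22800 J

n = P₁V₁/(RT₁) = 586×48.0/(8.314×380) = 8.90 mol.
Adiabatic: TV^(γ−1) = const ⇒ T₂ = 380×(2.02)^0.400 = 503 K; PV^γ = const ⇒ P₂ = 1570 kPa.
ΔU = nCvΔT = 8.90×20.8×(503−380) = 22800 J.
Q = 0 for an adiabatic process, so W = −ΔU = -22800 J.
Work done on the gas = −W_by = 22800 J.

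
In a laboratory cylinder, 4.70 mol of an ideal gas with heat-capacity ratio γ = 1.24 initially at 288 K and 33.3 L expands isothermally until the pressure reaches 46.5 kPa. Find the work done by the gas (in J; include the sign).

P₁ = nRT₁/V₁ = 4.70×8.314×288/33.3 = 338 kPa.
Isothermal: T stays 288 K; PV = const ⇒ V₂ = 242 L, P₂ = 46.5 kPa.
W = nRT ln(V₂/V₁) = 4.70×8.314×288×ln(7.27) = 22300 J.

22300 J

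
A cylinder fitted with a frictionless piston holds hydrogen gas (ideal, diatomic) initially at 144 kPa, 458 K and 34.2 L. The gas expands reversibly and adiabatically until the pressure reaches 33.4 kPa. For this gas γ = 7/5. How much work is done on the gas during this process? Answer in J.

n = P₁V₁/(RT₁) = 144×34.2/(8.314×458) = 1.29 mol.
Adiabatic: T₂/T₁ = (P₂/P₁)^((γ−1)/γ) ⇒ T₂ = 458×(0.232)^0.286 = 302 K; V₂ = 97.1 L.
ΔU = nCvΔT = 1.29×20.8×(302−458) = -4200 J.
Q = 0 for an adiabatic process, so W = −ΔU = 4200 J.
Work done on the gas = −W_by = -4200 J.

-4200 J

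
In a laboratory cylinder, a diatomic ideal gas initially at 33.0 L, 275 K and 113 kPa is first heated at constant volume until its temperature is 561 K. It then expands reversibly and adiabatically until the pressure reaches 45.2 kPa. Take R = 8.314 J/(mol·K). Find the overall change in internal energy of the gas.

n = P₁V₁/(RT₁) = 113×33.0/(8.314×275) = 1.63 mol.
Step 1 — Isochoric: V stays 33.0 L; P/T = const ⇒ T₂ = 561 K, P₂ = 231 kPa.
W = 0 (no volume change).
ΔU = nCvΔT = 1.63×20.8×(561−275) = 9700 J.
Q = ΔU = 9700 J.
State after step 1: P = 231 kPa, V = 33.0 L, T = 561 K.
Step 2 — Adiabatic: T₂/T₁ = (P₂/P₁)^((γ−1)/γ) ⇒ T₂ = 561×(0.196)^0.286 = 352 K; V₂ = 106 L.
ΔU = nCvΔT = 1.63×20.8×(352−561) = -7080 J.
Q = 0 for an adiabatic process, so W = −ΔU = 7080 J.
Net over both steps: W = 7080 J, Q = 9700 J, ΔU = 2620 J.

2620 J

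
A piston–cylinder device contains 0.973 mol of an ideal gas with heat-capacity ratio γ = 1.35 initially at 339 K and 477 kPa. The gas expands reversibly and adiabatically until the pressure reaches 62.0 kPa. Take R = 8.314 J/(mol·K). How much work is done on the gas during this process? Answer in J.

-3220 J

V₁ = nRT₁/P₁ = 0.973×8.314×339/477 = 5.75 L.
Adiabatic: T₂/T₁ = (P₂/P₁)^((γ−1)/γ) ⇒ T₂ = 339×(0.130)^0.259 = 200 K; V₂ = 26.1 L.
ΔU = nCvΔT = 0.973×23.8×(200−339) = -3220 J.
Q = 0 for an adiabatic process, so W = −ΔU = 3220 J.
Work done on the gas = −W_by = -3220 J.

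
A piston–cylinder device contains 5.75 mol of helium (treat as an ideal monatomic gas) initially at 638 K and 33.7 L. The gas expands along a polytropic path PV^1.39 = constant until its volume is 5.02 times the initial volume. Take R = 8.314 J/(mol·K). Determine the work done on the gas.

-36500 J

P₁ = nRT₁/V₁ = 5.75×8.314×638/33.7 = 905 kPa.
Polytropic n=1.39: T₂ = T₁(V₁/V₂)^(n−1) = 638×(0.199)^0.39 = 340 K; P₂ = P₁(V₁/V₂)^n = 96.1 kPa.
W = (P₁V₁−P₂V₂)/(n−1) = (905×33.7−96.1×169)/0.39 = 36500 J.
Work done on the gas = −W_by = -36500 J.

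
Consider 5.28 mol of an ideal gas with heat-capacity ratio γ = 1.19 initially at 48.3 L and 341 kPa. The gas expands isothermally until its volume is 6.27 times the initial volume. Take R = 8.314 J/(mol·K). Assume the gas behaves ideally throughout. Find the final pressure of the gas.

54.4 kPa

T₁ = P₁V₁/(nR) = 341×48.3/(5.28×8.314) = 375 K.
Isothermal: T stays 375 K; PV = const ⇒ V₂ = 303 L, P₂ = 54.4 kPa.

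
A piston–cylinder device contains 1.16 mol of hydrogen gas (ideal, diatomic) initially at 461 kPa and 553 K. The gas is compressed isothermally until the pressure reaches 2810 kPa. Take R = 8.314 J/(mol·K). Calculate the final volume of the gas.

1.90 L

V₁ = nRT₁/P₁ = 1.16×8.314×553/461 = 11.6 L.
Isothermal: T stays 553 K; PV = const ⇒ V₂ = 1.90 L, P₂ = 2810 kPa.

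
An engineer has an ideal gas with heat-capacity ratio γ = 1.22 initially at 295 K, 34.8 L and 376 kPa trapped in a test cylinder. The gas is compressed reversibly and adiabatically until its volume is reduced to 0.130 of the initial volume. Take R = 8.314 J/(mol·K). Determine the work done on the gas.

n = P₁V₁/(RT₁) = 376×34.8/(8.314×295) = 5.34 mol.
Adiabatic: TV^(γ−1) = const ⇒ T₂ = 295×(7.69)^0.220 = 462 K; PV^γ = const ⇒ P₂ = 4530 kPa.
ΔU = nCvΔT = 5.34×37.8×(462−295) = 33700 J.
Q = 0 for an adiabatic process, so W = −ΔU = -33700 J.
Work done on the gas = −W_by = 33700 J.

33700 J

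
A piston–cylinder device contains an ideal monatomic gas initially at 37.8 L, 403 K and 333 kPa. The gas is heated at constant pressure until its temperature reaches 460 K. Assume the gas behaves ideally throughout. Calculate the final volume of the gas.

Isobaric: P stays 333 kPa; V/T = const ⇒ T₂ = 460 K, V₂ = 43.1 L.

43.1 L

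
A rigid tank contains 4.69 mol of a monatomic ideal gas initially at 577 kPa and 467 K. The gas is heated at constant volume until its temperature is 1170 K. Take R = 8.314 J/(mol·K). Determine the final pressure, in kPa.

V₁ = nRT₁/P₁ = 4.69×8.314×467/577 = 31.6 L.
Isochoric: V stays 31.6 L; P/T = const ⇒ T₂ = 1170 K, P₂ = 1450 kPa.

1450 kPa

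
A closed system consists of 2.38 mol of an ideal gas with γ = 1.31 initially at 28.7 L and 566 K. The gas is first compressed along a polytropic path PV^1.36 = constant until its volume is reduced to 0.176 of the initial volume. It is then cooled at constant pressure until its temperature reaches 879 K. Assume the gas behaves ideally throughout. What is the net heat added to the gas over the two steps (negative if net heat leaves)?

P₁ = nRT₁/V₁ = 2.38×8.314×566/28.7 = 390 kPa.
Step 1 — Polytropic n=1.36: T₂ = T₁(V₁/V₂)^(n−1) = 566×(5.68)^0.36 = 1060 K; P₂ = P₁(V₁/V₂)^n = 4140 kPa.
W = (P₁V₁−P₂V₂)/(n−1) = (390×28.7−4140×5.05)/0.36 = -27000 J.
ΔU = nCvΔT = 2.38×26.8×(1060−566) = 31400 J.
Q = ΔU + W = 4360 J.
State after step 1: P = 4140 kPa, V = 5.05 L, T = 1060 K.
Step 2 — Isobaric: P stays 4140 kPa; V/T = const ⇒ T₂ = 879 K, V₂ = 4.20 L.
W = PΔV = 4140×(4.20−5.05) kPa·L = -3540 J.
ΔU = nCvΔT = 2.38×26.8×(879−1060) = -11400 J.
Q = ΔU + W = nCpΔT = -15000 J.
Net over both steps: W = -30600 J, Q = -10600 J, ΔU = 20000 J.

-10600 J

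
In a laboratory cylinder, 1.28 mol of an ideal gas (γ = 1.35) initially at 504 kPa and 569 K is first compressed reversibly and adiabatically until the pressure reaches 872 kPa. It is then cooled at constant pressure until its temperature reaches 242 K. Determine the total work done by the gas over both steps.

V₁ = nRT₁/P₁ = 1.28×8.314×569/504 = 12.0 L.
Step 1 — Adiabatic: T₂/T₁ = (P₂/P₁)^((γ−1)/γ) ⇒ T₂ = 569×(1.73)^0.259 = 656 K; V₂ = 8.00 L.
ΔU = nCvΔT = 1.28×23.8×(656−569) = 2640 J.
Q = 0 for an adiabatic process, so W = −ΔU = -2640 J.
State after step 1: P = 872 kPa, V = 8.00 L, T = 656 K.
Step 2 — Isobaric: P stays 872 kPa; V/T = const ⇒ T₂ = 242 K, V₂ = 2.95 L.
W = PΔV = 872×(2.95−8.00) kPa·L = -4400 J.
ΔU = nCvΔT = 1.28×23.8×(242−656) = -12600 J.
Q = ΔU + W = nCpΔT = -17000 J.
Net over both steps: W = -7050 J, Q = -17000 J, ΔU = -9940 J.

-7050 J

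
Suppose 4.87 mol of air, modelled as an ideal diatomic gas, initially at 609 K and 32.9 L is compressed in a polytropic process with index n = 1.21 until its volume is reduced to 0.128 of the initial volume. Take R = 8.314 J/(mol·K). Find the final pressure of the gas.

9020 kPa

P₁ = nRT₁/V₁ = 4.87×8.314×609/32.9 = 749 kPa.
Polytropic n=1.21: T₂ = T₁(V₁/V₂)^(n−1) = 609×(7.81)^0.21 = 938 K; P₂ = P₁(V₁/V₂)^n = 9020 kPa.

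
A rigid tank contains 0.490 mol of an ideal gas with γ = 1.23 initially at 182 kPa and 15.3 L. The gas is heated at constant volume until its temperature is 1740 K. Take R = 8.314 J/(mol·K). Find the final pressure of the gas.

463 kPa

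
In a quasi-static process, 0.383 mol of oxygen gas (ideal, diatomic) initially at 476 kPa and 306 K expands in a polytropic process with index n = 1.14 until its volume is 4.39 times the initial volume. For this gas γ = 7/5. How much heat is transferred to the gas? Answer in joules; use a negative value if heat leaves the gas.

846 J

V₁ = nRT₁/P₁ = 0.383×8.314×306/476 = 2.05 L.
Polytropic n=1.14: T₂ = T₁(V₁/V₂)^(n−1) = 306×(0.228)^0.14 = 249 K; P₂ = P₁(V₁/V₂)^n = 88.1 kPa.
W = (P₁V₁−P₂V₂)/(n−1) = (476×2.05−88.1×8.99)/0.14 = 1300 J.
ΔU = nCvΔT = 0.383×20.8×(249−306) = -456 J.
Q = ΔU + W = 846 J.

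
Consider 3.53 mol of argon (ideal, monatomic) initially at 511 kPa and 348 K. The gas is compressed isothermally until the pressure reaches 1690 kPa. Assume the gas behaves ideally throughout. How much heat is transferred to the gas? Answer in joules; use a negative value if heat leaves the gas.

-12200 J

V₁ = nRT₁/P₁ = 3.53×8.314×348/511 = 20.0 L.
Isothermal: T stays 348 K; PV = const ⇒ V₂ = 6.04 L, P₂ = 1690 kPa.
ΔU = 0 (ideal gas, T constant).
W = nRT ln(V₂/V₁) = 3.53×8.314×348×ln(0.302) = -12200 J.
Q = ΔU + W = -12200 J.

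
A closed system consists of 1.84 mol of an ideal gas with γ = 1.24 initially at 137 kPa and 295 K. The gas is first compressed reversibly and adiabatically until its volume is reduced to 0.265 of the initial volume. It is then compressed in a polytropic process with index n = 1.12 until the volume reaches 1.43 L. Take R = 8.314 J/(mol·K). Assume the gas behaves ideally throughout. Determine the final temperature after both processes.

V₁ = nRT₁/P₁ = 1.84×8.314×295/137 = 32.9 L.
Step 1 — Adiabatic: TV^(γ−1) = const ⇒ T₂ = 295×(3.77)^0.240 = 406 K; PV^γ = const ⇒ P₂ = 711 kPa.
ΔU = nCvΔT = 1.84×34.6×(406−295) = 7060 J.
Q = 0 for an adiabatic process, so W = −ΔU = -7060 J.
State after step 1: P = 711 kPa, V = 8.73 L, T = 406 K.
Step 2 — Polytropic n=1.12: T₂ = T₁(V₁/V₂)^(n−1) = 406×(6.10)^0.12 = 504 K; P₂ = P₁(V₁/V₂)^n = 5390 kPa.
W = (P₁V₁−P₂V₂)/(n−1) = (711×8.73−5390×1.43)/0.12 = -12500 J.
ΔU = nCvΔT = 1.84×34.6×(504−406) = 6270 J.
Q = ΔU + W = -6270 J.
Net over both steps: W = -19600 J, Q = -6270 J, ΔU = 13300 J.

504 K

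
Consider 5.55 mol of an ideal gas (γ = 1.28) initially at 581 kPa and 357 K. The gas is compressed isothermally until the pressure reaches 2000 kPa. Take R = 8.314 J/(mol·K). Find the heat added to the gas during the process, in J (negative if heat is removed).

-20400 J

V₁ = nRT₁/P₁ = 5.55×8.314×357/581 = 28.4 L.
Isothermal: T stays 357 K; PV = const ⇒ V₂ = 8.24 L, P₂ = 2000 kPa.
ΔU = 0 (ideal gas, T constant).
W = nRT ln(V₂/V₁) = 5.55×8.314×357×ln(0.290) = -20400 J.
Q = ΔU + W = -20400 J.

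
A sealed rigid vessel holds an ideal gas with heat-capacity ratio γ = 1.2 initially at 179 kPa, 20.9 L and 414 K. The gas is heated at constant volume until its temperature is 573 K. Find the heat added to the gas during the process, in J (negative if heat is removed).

n = P₁V₁/(RT₁) = 179×20.9/(8.314×414) = 1.09 mol.
Isochoric: V stays 20.9 L; P/T = const ⇒ T₂ = 573 K, P₂ = 248 kPa.
W = 0 (no volume change).
ΔU = nCvΔT = 1.09×41.6×(573−414) = 7180 J.
Q = ΔU = 7180 J.

7180 J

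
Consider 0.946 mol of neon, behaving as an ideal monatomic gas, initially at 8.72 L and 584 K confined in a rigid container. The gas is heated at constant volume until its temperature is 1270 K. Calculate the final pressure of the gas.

1150 kPa

P₁ = nRT₁/V₁ = 0.946×8.314×584/8.72 = 527 kPa.
Isochoric: V stays 8.72 L; P/T = const ⇒ T₂ = 1270 K, P₂ = 1150 kPa.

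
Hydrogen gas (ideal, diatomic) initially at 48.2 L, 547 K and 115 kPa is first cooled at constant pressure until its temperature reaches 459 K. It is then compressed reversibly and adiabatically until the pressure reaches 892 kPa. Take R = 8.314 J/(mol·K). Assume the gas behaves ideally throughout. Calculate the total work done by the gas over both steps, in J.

-10100 J

n = P₁V₁/(RT₁) = 115×48.2/(8.314×547) = 1.22 mol.
Step 1 — Isobaric: P stays 115 kPa; V/T = const ⇒ T₂ = 459 K, V₂ = 40.4 L.
W = PΔV = 115×(40.4−48.2) kPa·L = -892 J.
ΔU = nCvΔT = 1.22×20.8×(459−547) = -2230 J.
Q = ΔU + W = nCpΔT = -3120 J.
State after step 1: P = 115 kPa, V = 40.4 L, T = 459 K.
Step 2 — Adiabatic: T₂/T₁ = (P₂/P₁)^((γ−1)/γ) ⇒ T₂ = 459×(7.76)^0.286 = 824 K; V₂ = 9.36 L.
ΔU = nCvΔT = 1.22×20.8×(824−459) = 9250 J.
Q = 0 for an adiabatic process, so W = −ΔU = -9250 J.
Net over both steps: W = -10100 J, Q = -3120 J, ΔU = 7020 J.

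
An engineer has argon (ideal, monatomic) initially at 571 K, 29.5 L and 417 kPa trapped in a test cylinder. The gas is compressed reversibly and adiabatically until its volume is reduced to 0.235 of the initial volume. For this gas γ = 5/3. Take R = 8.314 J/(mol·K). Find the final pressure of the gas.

4660 kPa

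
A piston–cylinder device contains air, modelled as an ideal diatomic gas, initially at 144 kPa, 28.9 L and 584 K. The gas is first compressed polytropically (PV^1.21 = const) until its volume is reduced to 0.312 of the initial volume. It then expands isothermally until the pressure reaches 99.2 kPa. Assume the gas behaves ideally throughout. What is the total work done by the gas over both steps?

n = P₁V₁/(RT₁) = 144×28.9/(8.314×584) = 0.857 mol.
Step 1 — Polytropic n=1.21: T₂ = T₁(V₁/V₂)^(n−1) = 584×(3.21)^0.21 = 746 K; P₂ = P₁(V₁/V₂)^n = 589 kPa.
W = (P₁V₁−P₂V₂)/(n−1) = (144×28.9−589×9.02)/0.21 = -5490 J.
ΔU = nCvΔT = 0.857×20.8×(746−584) = 2880 J.
Q = ΔU + W = -2610 J.
State after step 1: P = 589 kPa, V = 9.02 L, T = 746 K.
Step 2 — Isothermal: T stays 746 K; PV = const ⇒ V₂ = 53.6 L, P₂ = 99.2 kPa.
ΔU = 0 (ideal gas, T constant).
W = nRT ln(V₂/V₁) = 0.857×8.314×746×ln(5.94) = 9470 J.
Q = ΔU + W = 9470 J.
Net over both steps: W = 3980 J, Q = 6860 J, ΔU = 2880 J.

3980 J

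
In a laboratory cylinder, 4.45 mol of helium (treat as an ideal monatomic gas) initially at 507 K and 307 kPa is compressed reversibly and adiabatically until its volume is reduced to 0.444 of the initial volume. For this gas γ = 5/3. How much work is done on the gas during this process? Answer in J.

V₁ = nRT₁/P₁ = 4.45×8.314×507/307 = 61.1 L.
Adiabatic: TV^(γ−1) = const ⇒ T₂ = 507×(2.25)^0.667 = 871 K; PV^γ = const ⇒ P₂ = 1190 kPa.
ΔU = nCvΔT = 4.45×12.5×(871−507) = 20200 J.
Q = 0 for an adiabatic process, so W = −ΔU = -20200 J.
Work done on the gas = −W_by = 20200 J.

20200 J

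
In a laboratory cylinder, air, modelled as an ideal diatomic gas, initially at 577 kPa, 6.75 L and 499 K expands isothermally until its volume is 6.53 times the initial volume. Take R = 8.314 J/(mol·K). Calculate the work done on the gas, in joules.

n = P₁V₁/(RT₁) = 577×6.75/(8.314×499) = 0.939 mol.
Isothermal: T stays 499 K; PV = const ⇒ V₂ = 44.1 L, P₂ = 88.4 kPa.
W = nRT ln(V₂/V₁) = 0.939×8.314×499×ln(6.53) = 7310 J.
Work done on the gas = −W_by = -7310 J.

-7310 J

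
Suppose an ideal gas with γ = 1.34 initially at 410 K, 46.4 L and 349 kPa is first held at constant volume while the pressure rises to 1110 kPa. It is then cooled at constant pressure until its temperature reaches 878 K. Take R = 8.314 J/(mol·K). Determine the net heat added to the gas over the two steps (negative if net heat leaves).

37500 J

n = P₁V₁/(RT₁) = 349×46.4/(8.314×410) = 4.75 mol.
Step 1 — Isochoric: V stays 46.4 L; P/T = const ⇒ T₂ = 1300 K, P₂ = 1110 kPa.
W = 0 (no volume change).
ΔU = nCvΔT = 4.75×24.5×(1300−410) = 104000 J.
Q = ΔU = 104000 J.
State after step 1: P = 1110 kPa, V = 46.4 L, T = 1300 K.
Step 2 — Isobaric: P stays 1110 kPa; V/T = const ⇒ T₂ = 878 K, V₂ = 31.2 L.
W = PΔV = 1110×(31.2−46.4) kPa·L = -16800 J.
ΔU = nCvΔT = 4.75×24.5×(878−1300) = -49500 J.
Q = ΔU + W = nCpΔT = -66300 J.
Net over both steps: W = -16800 J, Q = 37500 J, ΔU = 54400 J.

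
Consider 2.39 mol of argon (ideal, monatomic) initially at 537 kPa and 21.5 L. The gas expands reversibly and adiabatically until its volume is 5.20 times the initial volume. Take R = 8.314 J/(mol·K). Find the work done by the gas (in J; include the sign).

T₁ = P₁V₁/(nR) = 537×21.5/(2.39×8.314) = 581 K.
Adiabatic: TV^(γ−1) = const ⇒ T₂ = 581×(0.192)^0.667 = 194 K; PV^γ = const ⇒ P₂ = 34.4 kPa.
ΔU = nCvΔT = 2.39×12.5×(194−581) = -11500 J.
Q = 0 for an adiabatic process, so W = −ΔU = 11500 J.

11500 J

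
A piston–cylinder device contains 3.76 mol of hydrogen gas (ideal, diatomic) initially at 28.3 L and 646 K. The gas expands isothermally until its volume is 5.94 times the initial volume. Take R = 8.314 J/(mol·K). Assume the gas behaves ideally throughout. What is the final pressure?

120 kPa

P₁ = nRT₁/V₁ = 3.76×8.314×646/28.3 = 714 kPa.
Isothermal: T stays 646 K; PV = const ⇒ V₂ = 168 L, P₂ = 120 kPa.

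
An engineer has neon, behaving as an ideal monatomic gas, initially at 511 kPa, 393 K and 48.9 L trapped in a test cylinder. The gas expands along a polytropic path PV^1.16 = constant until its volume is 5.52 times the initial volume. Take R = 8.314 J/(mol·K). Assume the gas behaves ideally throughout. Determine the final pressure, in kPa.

70.4 kPa

Polytropic n=1.16: T₂ = T₁(V₁/V₂)^(n−1) = 393×(0.181)^0.16 = 299 K; P₂ = P₁(V₁/V₂)^n = 70.4 kPa.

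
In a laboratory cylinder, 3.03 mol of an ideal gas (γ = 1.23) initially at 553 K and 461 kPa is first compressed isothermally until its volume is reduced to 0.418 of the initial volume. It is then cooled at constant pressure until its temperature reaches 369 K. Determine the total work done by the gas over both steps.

-16800 J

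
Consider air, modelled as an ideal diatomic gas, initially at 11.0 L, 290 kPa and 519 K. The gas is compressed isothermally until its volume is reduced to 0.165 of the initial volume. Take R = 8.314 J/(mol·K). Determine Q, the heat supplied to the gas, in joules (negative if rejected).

n = P₁V₁/(RT₁) = 290×11.0/(8.314×519) = 0.739 mol.
Isothermal: T stays 519 K; PV = const ⇒ V₂ = 1.82 L, P₂ = 1760 kPa.
ΔU = 0 (ideal gas, T constant).
W = nRT ln(V₂/V₁) = 0.739×8.314×519×ln(0.165) = -5750 J.
Q = ΔU + W = -5750 J.

-5750 J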